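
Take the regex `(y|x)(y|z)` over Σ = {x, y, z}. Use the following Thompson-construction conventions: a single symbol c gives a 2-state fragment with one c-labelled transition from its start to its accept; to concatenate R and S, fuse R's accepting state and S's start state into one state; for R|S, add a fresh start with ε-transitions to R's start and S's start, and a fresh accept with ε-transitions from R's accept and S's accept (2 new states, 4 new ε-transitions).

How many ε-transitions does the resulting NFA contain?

8

By structural recursion:
Each of the 4 symbol leaves contributes 0 ε-transitions.
  y|x = 4 ε-transitions
  y|z = 4 ε-transitions
  (y|x)(y|z) = 8 ε-transitions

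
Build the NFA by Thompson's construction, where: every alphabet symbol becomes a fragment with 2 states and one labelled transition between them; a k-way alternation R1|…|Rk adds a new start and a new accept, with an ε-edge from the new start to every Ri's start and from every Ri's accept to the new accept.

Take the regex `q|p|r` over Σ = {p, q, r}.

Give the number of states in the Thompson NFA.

Recursing over subexpressions:
Each of the 3 symbol leaves contributes a 2-state fragment.
  q|p|r = 8 states

8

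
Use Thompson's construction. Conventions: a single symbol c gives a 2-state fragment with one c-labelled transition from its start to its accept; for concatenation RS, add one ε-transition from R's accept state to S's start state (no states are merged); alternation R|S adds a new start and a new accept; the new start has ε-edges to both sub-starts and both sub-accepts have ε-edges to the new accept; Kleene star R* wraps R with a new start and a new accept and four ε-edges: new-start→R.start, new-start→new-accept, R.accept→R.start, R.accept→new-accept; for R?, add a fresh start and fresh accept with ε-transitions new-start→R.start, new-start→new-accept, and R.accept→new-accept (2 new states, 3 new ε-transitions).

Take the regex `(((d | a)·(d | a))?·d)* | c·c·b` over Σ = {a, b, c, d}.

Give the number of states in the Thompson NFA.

26

Bottom-up over the parse tree:
Each of the 8 symbol leaves contributes a 2-state fragment.
  d | a : 6 states
  d | a : 6 states
  (d | a)·(d | a) : 12 states
  ((d | a)·(d | a))? : 14 states
  ((d | a)·(d | a))?·d : 16 states
  (((d | a)·(d | a))?·d)* : 18 states
  c·c·b : 6 states
  (((d | a)·(d | a))?·d)* | c·c·b : 26 states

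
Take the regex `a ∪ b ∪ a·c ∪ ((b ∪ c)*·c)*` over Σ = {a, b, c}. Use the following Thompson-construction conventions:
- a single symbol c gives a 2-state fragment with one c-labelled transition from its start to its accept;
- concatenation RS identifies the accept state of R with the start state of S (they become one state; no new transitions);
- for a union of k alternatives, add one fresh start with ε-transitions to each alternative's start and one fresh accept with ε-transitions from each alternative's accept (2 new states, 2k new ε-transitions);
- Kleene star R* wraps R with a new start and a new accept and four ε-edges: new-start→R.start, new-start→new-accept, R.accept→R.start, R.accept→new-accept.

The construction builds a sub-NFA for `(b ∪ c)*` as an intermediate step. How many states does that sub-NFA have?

8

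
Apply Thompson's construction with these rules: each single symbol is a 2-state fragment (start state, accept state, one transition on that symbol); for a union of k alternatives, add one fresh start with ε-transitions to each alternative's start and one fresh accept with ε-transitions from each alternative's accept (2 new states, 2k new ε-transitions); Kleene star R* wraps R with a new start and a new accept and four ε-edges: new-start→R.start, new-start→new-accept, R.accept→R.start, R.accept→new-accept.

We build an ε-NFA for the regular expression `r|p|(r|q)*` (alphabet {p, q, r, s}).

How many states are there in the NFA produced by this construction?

14

Building bottom-up:
Each of the 4 symbol leaves contributes a 2-state fragment.
  r|q : 6 states
  (r|q)* : 8 states
  r|p|(r|q)* : 14 states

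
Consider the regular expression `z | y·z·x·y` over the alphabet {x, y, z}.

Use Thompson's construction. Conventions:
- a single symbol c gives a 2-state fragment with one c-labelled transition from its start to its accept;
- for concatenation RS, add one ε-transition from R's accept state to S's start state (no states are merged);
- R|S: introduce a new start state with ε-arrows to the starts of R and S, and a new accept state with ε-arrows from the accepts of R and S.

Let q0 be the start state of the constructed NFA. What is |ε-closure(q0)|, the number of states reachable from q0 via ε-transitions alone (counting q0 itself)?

Compute the ε-closure size of each fragment's start state recursively; a symbol fragment's start has no outgoing ε-edge, so its closure is just itself (size 1).
  y·z·x·y — |closure| equals the left operand's closure size = 1 (its accept is not ε-reachable, so the closure stops there)
  z | y·z·x·y — new start ε-reaches every alternative's start; none of them accept ε, so the new accept is not reached: |closure| = 1 + 1 + 1 = 3

3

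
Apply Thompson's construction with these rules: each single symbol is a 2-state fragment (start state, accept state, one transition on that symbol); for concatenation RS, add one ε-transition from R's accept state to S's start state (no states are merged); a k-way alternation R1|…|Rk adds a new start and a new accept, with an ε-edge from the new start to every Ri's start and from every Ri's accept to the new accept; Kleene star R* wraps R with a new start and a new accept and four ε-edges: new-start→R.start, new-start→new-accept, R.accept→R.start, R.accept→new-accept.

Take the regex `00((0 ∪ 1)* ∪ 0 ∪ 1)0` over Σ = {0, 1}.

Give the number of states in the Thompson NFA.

20

Bottom-up over the parse tree:
Each of the 7 symbol leaves contributes a 2-state fragment.
  0 ∪ 1 : 6 states
  (0 ∪ 1)* : 8 states
  (0 ∪ 1)* ∪ 0 ∪ 1 : 14 states
  00((0 ∪ 1)* ∪ 0 ∪ 1)0 : 20 states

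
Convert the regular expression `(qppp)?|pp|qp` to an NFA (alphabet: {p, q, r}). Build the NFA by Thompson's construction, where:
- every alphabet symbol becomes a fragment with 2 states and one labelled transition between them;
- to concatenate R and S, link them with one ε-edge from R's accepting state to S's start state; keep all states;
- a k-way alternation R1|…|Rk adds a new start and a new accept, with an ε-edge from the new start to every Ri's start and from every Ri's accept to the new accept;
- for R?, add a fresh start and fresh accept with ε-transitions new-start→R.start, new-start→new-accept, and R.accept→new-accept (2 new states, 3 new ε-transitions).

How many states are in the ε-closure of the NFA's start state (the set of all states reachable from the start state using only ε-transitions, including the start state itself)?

Compute the ε-closure size of each fragment's start state recursively; a symbol fragment's start has no outgoing ε-edge, so its closure is just itself (size 1).
  qppp → |closure| equals the left operand's closure size = 1 (its accept is not ε-reachable, so the closure stops there)
  (qppp)? → new start has ε-edges to the inner start and to the new accept, so |closure| = 2 + 1 = 3
  pp → |closure| equals the left operand's closure size = 1 (its accept is not ε-reachable, so the closure stops there)
  qp → same as the first factor's closure: |closure| = 1
  (qppp)?|pp|qp → new start ε-reaches every alternative's start; at least one alternative accepts ε, so the union's new accept is reached too: |closure| = 1 + 3 + 1 + 1 + 1 = 7

7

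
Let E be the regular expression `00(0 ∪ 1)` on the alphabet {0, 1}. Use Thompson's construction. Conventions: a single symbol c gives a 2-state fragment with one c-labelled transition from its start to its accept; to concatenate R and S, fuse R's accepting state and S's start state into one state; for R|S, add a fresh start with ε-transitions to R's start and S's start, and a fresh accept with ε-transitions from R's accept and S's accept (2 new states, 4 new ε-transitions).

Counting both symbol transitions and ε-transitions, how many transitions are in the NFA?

8

Per subexpression:
Each of the 4 symbol leaves contributes 1 transition (1 symbol, 0 ε).
  0 ∪ 1 → 6 transitions (2 symbol, 4 ε)
  00(0 ∪ 1) → 8 transitions (4 symbol, 4 ε)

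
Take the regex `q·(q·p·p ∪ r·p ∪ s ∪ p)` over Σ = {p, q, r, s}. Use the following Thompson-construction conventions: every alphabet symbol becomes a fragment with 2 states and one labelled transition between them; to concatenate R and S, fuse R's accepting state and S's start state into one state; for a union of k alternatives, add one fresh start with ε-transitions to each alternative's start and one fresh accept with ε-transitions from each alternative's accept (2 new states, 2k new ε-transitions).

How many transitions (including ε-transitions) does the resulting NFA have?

By structural recursion:
Each of the 8 symbol leaves contributes 1 transition (1 symbol, 0 ε).
  q·p·p : 3 transitions (3 symbol, 0 ε)
  r·p : 2 transitions (2 symbol, 0 ε)
  q·p·p ∪ r·p ∪ s ∪ p : 15 transitions (7 symbol, 8 ε)
  q·(q·p·p ∪ r·p ∪ s ∪ p) : 16 transitions (8 symbol, 8 ε)

16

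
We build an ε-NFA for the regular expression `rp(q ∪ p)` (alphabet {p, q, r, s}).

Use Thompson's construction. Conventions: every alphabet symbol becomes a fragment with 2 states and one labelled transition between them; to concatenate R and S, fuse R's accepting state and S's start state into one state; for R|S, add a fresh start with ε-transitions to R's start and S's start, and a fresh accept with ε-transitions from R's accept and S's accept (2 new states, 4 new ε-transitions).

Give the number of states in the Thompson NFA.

8

By structural recursion:
Each of the 4 symbol leaves contributes a 2-state fragment.
  q ∪ p → 6 states
  rp(q ∪ p) → 8 states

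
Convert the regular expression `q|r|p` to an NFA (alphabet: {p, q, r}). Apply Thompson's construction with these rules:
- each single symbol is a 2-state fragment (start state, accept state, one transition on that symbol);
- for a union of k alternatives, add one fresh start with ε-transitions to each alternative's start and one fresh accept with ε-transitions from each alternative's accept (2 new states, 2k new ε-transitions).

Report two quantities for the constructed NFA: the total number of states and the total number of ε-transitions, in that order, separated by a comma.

Per subexpression:
Each of the 3 symbol leaves contributes 2 states and 0 ε-transitions.
  q|r|p — 8 states, 6 ε-transitions

8, 6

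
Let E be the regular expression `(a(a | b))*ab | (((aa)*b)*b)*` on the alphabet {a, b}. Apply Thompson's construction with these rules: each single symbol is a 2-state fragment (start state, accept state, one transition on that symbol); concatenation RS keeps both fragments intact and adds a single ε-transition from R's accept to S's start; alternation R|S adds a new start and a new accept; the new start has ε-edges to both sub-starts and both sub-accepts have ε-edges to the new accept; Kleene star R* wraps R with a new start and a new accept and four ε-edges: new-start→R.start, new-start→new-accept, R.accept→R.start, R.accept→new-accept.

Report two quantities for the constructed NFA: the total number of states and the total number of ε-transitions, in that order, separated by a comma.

Per subexpression:
Each of the 9 symbol leaves contributes 2 states and 0 ε-transitions.
  a | b = 6 states, 4 ε-transitions
  a(a | b) = 8 states, 5 ε-transitions
  (a(a | b))* = 10 states, 9 ε-transitions
  (a(a | b))*ab = 14 states, 11 ε-transitions
  aa = 4 states, 1 ε-transition
  (aa)* = 6 states, 5 ε-transitions
  (aa)*b = 8 states, 6 ε-transitions
  ((aa)*b)* = 10 states, 10 ε-transitions
  ((aa)*b)*b = 12 states, 11 ε-transitions
  (((aa)*b)*b)* = 14 states, 15 ε-transitions
  (a(a | b))*ab | (((aa)*b)*b)* = 30 states, 30 ε-transitions

30, 30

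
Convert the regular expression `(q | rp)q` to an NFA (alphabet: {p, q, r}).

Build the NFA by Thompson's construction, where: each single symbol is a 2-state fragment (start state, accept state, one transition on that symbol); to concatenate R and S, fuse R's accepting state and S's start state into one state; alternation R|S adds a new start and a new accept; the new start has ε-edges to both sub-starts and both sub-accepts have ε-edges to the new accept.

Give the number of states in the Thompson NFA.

Building bottom-up:
Each of the 4 symbol leaves contributes a 2-state fragment.
  rp : 3 states
  q | rp : 7 states
  (q | rp)q : 8 states

8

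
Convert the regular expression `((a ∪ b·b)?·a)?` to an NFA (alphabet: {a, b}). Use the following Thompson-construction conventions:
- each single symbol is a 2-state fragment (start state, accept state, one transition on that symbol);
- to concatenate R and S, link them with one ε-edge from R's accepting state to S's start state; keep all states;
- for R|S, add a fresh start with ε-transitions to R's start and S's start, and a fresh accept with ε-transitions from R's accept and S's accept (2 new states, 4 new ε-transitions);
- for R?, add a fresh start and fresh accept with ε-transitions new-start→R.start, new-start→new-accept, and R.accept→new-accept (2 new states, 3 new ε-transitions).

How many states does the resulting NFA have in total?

14

Per subexpression:
Each of the 4 symbol leaves contributes a 2-state fragment.
  b·b — 4 states
  a ∪ b·b — 8 states
  (a ∪ b·b)? — 10 states
  (a ∪ b·b)?·a — 12 states
  ((a ∪ b·b)?·a)? — 14 states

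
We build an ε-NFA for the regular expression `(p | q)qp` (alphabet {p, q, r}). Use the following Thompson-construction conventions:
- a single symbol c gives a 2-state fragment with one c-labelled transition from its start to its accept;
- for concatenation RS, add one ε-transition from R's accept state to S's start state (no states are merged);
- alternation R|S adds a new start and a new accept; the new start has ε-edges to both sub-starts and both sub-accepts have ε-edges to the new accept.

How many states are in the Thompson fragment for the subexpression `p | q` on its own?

Fragment for `p | q`:
Each of the 2 symbol leaves contributes a 2-state fragment.
  p | q = 6 states

6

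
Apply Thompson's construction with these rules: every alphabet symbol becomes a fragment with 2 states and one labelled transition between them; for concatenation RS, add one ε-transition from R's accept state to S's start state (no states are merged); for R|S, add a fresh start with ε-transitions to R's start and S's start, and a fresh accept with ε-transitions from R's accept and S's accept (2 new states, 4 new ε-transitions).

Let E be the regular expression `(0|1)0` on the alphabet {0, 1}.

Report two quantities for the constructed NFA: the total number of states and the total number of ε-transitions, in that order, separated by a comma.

Per subexpression:
Each of the 3 symbol leaves contributes 2 states and 0 ε-transitions.
  0|1 = 6 states, 4 ε-transitions
  (0|1)0 = 8 states, 5 ε-transitions

8, 5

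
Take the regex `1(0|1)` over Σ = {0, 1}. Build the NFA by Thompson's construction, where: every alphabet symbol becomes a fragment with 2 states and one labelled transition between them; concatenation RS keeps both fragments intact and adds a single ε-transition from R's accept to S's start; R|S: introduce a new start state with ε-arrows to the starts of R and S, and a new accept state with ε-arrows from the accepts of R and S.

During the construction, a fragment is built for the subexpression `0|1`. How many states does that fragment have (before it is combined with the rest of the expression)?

6

Fragment for `0|1`:
Each of the 2 symbol leaves contributes a 2-state fragment.
  0|1 → 6 states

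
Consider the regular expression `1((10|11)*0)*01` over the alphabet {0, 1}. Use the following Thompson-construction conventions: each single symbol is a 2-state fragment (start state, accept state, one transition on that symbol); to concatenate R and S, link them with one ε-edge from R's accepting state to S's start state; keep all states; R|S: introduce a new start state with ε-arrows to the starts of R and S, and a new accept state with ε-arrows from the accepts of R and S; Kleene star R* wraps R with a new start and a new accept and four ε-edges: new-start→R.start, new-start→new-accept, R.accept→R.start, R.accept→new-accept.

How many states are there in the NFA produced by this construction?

Building bottom-up:
Each of the 8 symbol leaves contributes a 2-state fragment.
  10 → 4 states
  11 → 4 states
  10|11 → 10 states
  (10|11)* → 12 states
  (10|11)*0 → 14 states
  ((10|11)*0)* → 16 states
  1((10|11)*0)*01 → 22 states

22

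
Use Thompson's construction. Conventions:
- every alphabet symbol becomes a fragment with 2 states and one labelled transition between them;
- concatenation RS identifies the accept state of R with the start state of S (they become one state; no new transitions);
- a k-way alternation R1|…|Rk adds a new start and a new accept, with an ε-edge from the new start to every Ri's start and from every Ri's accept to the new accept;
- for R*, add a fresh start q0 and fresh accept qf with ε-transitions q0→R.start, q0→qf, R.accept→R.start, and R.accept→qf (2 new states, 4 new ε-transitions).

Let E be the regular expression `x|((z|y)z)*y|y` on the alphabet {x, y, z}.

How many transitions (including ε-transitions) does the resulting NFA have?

Per subexpression:
Each of the 6 symbol leaves contributes 1 transition (1 symbol, 0 ε).
  z|y = 6 transitions (2 symbol, 4 ε)
  (z|y)z = 7 transitions (3 symbol, 4 ε)
  ((z|y)z)* = 11 transitions (3 symbol, 8 ε)
  ((z|y)z)*y = 12 transitions (4 symbol, 8 ε)
  x|((z|y)z)*y|y = 20 transitions (6 symbol, 14 ε)

20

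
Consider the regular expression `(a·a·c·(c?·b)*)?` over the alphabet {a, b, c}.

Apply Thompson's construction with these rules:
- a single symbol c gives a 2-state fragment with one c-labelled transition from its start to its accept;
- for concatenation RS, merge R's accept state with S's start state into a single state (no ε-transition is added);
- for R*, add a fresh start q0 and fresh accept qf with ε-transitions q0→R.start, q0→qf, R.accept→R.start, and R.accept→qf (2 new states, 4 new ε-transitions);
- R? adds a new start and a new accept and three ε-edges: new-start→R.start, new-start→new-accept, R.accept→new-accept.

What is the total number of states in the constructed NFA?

Bottom-up over the parse tree:
Each of the 5 symbol leaves contributes a 2-state fragment.
  c? : 4 states
  c?·b : 5 states
  (c?·b)* : 7 states
  a·a·c·(c?·b)* : 10 states
  (a·a·c·(c?·b)*)? : 12 states

12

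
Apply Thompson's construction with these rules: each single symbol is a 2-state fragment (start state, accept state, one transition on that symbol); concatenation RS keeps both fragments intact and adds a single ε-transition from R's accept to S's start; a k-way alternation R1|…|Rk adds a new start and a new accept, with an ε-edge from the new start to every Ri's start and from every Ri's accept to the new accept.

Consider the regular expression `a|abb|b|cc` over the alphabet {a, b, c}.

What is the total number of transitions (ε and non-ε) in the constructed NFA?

18

Recursing over subexpressions:
Each of the 7 symbol leaves contributes 1 transition (1 symbol, 0 ε).
  abb → 5 transitions (3 symbol, 2 ε)
  cc → 3 transitions (2 symbol, 1 ε)
  a|abb|b|cc → 18 transitions (7 symbol, 11 ε)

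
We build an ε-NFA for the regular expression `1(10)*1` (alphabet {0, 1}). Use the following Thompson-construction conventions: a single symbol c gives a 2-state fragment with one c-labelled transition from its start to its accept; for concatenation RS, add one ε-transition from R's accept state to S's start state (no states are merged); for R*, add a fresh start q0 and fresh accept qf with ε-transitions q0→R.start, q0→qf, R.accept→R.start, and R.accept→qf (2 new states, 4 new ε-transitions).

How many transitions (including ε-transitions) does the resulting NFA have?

11

Per subexpression:
Each of the 4 symbol leaves contributes 1 transition (1 symbol, 0 ε).
  10 — 3 transitions (2 symbol, 1 ε)
  (10)* — 7 transitions (2 symbol, 5 ε)
  1(10)*1 — 11 transitions (4 symbol, 7 ε)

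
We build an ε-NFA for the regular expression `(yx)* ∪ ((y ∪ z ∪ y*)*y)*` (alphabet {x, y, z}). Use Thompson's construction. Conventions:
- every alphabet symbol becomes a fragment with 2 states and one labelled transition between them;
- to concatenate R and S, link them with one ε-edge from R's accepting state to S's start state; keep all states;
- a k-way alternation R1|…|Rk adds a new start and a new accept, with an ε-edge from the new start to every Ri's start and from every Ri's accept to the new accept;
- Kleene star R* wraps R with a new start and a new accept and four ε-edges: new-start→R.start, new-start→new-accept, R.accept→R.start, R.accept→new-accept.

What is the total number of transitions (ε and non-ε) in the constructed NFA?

34

By structural recursion:
Each of the 6 symbol leaves contributes 1 transition (1 symbol, 0 ε).
  yx → 3 transitions (2 symbol, 1 ε)
  (yx)* → 7 transitions (2 symbol, 5 ε)
  y* → 5 transitions (1 symbol, 4 ε)
  y ∪ z ∪ y* → 13 transitions (3 symbol, 10 ε)
  (y ∪ z ∪ y*)* → 17 transitions (3 symbol, 14 ε)
  (y ∪ z ∪ y*)*y → 19 transitions (4 symbol, 15 ε)
  ((y ∪ z ∪ y*)*y)* → 23 transitions (4 symbol, 19 ε)
  (yx)* ∪ ((y ∪ z ∪ y*)*y)* → 34 transitions (6 symbol, 28 ε)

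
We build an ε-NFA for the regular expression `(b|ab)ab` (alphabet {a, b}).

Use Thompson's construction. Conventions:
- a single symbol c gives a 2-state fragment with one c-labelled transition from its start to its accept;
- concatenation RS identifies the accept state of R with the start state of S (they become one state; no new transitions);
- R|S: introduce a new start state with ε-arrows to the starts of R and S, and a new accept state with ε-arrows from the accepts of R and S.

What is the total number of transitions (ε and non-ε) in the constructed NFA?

9

Bottom-up over the parse tree:
Each of the 5 symbol leaves contributes 1 transition (1 symbol, 0 ε).
  ab = 2 transitions (2 symbol, 0 ε)
  b|ab = 7 transitions (3 symbol, 4 ε)
  (b|ab)ab = 9 transitions (5 symbol, 4 ε)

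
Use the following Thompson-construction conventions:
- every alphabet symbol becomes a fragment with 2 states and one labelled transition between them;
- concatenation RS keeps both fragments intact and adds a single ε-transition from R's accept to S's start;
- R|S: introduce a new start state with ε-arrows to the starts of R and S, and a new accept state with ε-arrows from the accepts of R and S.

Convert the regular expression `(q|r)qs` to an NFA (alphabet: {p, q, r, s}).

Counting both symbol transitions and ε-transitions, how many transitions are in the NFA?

10

Bottom-up over the parse tree:
Each of the 4 symbol leaves contributes 1 transition (1 symbol, 0 ε).
  q|r = 6 transitions (2 symbol, 4 ε)
  (q|r)qs = 10 transitions (4 symbol, 6 ε)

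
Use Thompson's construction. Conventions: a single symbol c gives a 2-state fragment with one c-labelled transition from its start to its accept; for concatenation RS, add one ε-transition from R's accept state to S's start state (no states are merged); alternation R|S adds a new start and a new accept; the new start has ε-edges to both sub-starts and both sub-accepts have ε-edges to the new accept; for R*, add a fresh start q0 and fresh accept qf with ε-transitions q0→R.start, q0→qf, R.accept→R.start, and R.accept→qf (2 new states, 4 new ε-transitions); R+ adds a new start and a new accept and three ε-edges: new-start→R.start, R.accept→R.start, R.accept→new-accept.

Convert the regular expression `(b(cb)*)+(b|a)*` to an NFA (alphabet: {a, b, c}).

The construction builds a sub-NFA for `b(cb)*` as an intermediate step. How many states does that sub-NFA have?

Fragment for `b(cb)*`:
Each of the 3 symbol leaves contributes a 2-state fragment.
  cb → 4 states
  (cb)* → 6 states
  b(cb)* → 8 states

8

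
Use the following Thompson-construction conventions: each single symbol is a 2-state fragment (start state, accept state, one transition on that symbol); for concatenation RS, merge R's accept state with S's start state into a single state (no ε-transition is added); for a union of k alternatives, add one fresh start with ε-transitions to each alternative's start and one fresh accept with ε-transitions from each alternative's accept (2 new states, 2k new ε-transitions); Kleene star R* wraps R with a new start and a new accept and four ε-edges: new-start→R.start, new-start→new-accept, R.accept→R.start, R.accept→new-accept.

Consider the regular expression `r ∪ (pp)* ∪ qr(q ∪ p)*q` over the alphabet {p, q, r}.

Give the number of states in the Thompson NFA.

Building bottom-up:
Each of the 8 symbol leaves contributes a 2-state fragment.
  pp — 3 states
  (pp)* — 5 states
  q ∪ p — 6 states
  (q ∪ p)* — 8 states
  qr(q ∪ p)*q — 11 states
  r ∪ (pp)* ∪ qr(q ∪ p)*q — 20 states

20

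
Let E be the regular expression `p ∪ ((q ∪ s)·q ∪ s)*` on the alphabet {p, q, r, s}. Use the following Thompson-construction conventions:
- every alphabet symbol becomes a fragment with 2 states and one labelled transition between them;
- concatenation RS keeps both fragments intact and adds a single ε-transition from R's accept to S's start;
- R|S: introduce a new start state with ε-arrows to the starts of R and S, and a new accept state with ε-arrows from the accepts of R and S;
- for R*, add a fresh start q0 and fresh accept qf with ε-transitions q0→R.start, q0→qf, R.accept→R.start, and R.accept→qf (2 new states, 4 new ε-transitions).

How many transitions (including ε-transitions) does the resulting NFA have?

22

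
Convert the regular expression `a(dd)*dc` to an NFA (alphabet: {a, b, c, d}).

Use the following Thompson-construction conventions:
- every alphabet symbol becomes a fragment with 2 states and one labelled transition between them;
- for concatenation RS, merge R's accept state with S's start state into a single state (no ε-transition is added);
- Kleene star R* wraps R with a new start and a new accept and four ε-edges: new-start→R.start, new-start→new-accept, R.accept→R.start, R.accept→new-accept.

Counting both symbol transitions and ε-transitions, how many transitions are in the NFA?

Bottom-up over the parse tree:
Each of the 5 symbol leaves contributes 1 transition (1 symbol, 0 ε).
  dd — 2 transitions (2 symbol, 0 ε)
  (dd)* — 6 transitions (2 symbol, 4 ε)
  a(dd)*dc — 9 transitions (5 symbol, 4 ε)

9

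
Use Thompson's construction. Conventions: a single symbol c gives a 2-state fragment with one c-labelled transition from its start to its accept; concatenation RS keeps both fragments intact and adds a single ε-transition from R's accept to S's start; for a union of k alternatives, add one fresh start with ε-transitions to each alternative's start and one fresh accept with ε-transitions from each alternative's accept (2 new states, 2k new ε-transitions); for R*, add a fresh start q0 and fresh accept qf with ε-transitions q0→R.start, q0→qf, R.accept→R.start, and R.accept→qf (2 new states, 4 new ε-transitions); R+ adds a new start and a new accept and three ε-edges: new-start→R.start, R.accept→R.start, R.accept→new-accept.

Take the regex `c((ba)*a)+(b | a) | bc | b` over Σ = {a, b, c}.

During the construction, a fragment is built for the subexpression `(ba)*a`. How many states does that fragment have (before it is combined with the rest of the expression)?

8

Fragment for `(ba)*a`:
Each of the 3 symbol leaves contributes a 2-state fragment.
  ba = 4 states
  (ba)* = 6 states
  (ba)*a = 8 states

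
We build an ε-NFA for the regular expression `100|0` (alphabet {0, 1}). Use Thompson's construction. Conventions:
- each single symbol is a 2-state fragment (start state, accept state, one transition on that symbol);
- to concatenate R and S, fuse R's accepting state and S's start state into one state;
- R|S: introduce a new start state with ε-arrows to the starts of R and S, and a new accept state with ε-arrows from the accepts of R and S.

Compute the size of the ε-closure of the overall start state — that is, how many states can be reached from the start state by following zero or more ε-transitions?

3

Work bottom-up. For each fragment F, track |ε-closure(F.start)| and whether F's accept lies in that closure (i.e. whether F accepts ε). A single-symbol fragment has closure size 1 and does not accept ε.
  100 — same as the first factor's closure: |closure| = 1
  100|0 — new start ε-reaches every alternative's start; none of them accept ε, so the new accept is not reached: |closure| = 1 + 1 + 1 = 3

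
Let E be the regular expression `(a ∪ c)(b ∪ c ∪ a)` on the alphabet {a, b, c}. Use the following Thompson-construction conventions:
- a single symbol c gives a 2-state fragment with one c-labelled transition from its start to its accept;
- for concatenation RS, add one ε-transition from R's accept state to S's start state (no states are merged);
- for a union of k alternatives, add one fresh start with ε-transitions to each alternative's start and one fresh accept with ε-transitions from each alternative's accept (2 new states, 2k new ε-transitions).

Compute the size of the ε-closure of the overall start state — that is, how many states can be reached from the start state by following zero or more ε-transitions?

Compute the ε-closure size of each fragment's start state recursively; a symbol fragment's start has no outgoing ε-edge, so its closure is just itself (size 1).
  a ∪ c — new start ε-reaches every alternative's start; none of them accept ε, so the new accept is not reached: C = 1 + 1 + 1 = 3
  b ∪ c ∪ a — C = 1 + 1 + 1 + 1 = 4 (the new accept is not ε-reachable since no branch accepts ε)
  (a ∪ c)(b ∪ c ∪ a) — C equals the left operand's closure size = 3 (its accept is not ε-reachable, so the closure stops there)

3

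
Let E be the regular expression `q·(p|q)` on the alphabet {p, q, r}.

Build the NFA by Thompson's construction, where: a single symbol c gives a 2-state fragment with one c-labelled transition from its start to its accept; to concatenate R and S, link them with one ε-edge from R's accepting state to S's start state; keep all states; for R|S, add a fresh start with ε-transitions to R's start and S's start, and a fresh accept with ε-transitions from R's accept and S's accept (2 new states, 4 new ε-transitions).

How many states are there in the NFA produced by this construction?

8

Per subexpression:
Each of the 3 symbol leaves contributes a 2-state fragment.
  p|q = 6 states
  q·(p|q) = 8 states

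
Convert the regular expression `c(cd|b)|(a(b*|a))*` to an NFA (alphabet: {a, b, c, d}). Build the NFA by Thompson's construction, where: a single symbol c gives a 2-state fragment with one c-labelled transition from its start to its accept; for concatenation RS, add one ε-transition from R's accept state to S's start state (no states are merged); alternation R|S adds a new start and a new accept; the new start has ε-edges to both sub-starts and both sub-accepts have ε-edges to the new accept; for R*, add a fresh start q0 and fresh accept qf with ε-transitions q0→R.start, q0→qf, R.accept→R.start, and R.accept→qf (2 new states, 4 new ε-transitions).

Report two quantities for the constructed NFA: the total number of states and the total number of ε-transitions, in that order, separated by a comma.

24, 23

Recursing over subexpressions:
Each of the 7 symbol leaves contributes 2 states and 0 ε-transitions.
  cd — 4 states, 1 ε-transition
  cd|b — 8 states, 5 ε-transitions
  c(cd|b) — 10 states, 6 ε-transitions
  b* — 4 states, 4 ε-transitions
  b*|a — 8 states, 8 ε-transitions
  a(b*|a) — 10 states, 9 ε-transitions
  (a(b*|a))* — 12 states, 13 ε-transitions
  c(cd|b)|(a(b*|a))* — 24 states, 23 ε-transitions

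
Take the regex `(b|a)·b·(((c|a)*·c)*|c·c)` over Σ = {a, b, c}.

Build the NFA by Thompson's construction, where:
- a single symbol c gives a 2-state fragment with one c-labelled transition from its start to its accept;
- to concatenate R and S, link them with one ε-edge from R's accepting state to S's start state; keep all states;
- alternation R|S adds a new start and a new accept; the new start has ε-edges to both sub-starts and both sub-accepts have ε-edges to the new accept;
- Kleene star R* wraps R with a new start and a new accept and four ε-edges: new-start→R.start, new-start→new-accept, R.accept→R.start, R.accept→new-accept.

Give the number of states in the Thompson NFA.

26

Per subexpression:
Each of the 8 symbol leaves contributes a 2-state fragment.
  b|a : 6 states
  c|a : 6 states
  (c|a)* : 8 states
  (c|a)*·c : 10 states
  ((c|a)*·c)* : 12 states
  c·c : 4 states
  ((c|a)*·c)*|c·c : 18 states
  (b|a)·b·(((c|a)*·c)*|c·c) : 26 states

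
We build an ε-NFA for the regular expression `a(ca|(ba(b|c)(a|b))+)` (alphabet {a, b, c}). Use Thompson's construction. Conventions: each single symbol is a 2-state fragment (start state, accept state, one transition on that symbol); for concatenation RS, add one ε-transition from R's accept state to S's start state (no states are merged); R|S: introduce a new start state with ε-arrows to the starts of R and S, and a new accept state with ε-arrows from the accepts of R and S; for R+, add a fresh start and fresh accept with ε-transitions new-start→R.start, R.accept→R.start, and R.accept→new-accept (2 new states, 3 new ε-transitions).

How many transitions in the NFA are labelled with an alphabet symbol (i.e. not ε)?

9

Building bottom-up:
Each of the 9 symbol leaves contributes exactly 1 symbol transition.
  ca → 2 symbol transitions
  b|c → 2 symbol transitions
  a|b → 2 symbol transitions
  ba(b|c)(a|b) → 6 symbol transitions
  (ba(b|c)(a|b))+ → 6 symbol transitions
  ca|(ba(b|c)(a|b))+ → 8 symbol transitions
  a(ca|(ba(b|c)(a|b))+) → 9 symbol transitions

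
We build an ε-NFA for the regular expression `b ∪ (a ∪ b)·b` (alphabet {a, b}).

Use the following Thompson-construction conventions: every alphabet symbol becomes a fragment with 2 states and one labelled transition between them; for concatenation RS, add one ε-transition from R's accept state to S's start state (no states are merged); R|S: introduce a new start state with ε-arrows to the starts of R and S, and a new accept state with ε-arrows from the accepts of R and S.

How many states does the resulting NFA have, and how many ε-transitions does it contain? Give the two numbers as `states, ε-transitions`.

Bottom-up over the parse tree:
Each of the 4 symbol leaves contributes 2 states and 0 ε-transitions.
  a ∪ b — 6 states, 4 ε-transitions
  (a ∪ b)·b — 8 states, 5 ε-transitions
  b ∪ (a ∪ b)·b — 12 states, 9 ε-transitions

12, 9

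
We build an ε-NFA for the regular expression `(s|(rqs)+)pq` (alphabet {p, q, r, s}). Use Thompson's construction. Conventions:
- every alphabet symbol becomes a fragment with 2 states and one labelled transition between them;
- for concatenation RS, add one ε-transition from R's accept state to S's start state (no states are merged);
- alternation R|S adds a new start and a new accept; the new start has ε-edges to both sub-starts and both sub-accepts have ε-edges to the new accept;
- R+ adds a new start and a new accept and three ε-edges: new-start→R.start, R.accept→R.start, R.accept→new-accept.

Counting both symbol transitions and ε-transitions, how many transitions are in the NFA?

17

Recursing over subexpressions:
Each of the 6 symbol leaves contributes 1 transition (1 symbol, 0 ε).
  rqs → 5 transitions (3 symbol, 2 ε)
  (rqs)+ → 8 transitions (3 symbol, 5 ε)
  s|(rqs)+ → 13 transitions (4 symbol, 9 ε)
  (s|(rqs)+)pq → 17 transitions (6 symbol, 11 ε)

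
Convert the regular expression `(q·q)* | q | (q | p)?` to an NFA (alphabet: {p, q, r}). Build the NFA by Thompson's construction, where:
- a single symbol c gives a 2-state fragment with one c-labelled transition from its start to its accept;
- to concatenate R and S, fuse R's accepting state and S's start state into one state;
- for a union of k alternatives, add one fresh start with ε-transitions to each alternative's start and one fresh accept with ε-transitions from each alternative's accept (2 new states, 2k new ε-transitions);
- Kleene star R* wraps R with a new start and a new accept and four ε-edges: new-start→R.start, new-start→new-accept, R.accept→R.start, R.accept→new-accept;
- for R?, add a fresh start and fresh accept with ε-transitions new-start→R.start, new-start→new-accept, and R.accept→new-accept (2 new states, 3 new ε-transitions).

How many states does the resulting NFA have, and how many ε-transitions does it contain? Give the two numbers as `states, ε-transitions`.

17, 17

Recursing over subexpressions:
Each of the 5 symbol leaves contributes 2 states and 0 ε-transitions.
  q·q → 3 states, 0 ε-transitions
  (q·q)* → 5 states, 4 ε-transitions
  q | p → 6 states, 4 ε-transitions
  (q | p)? → 8 states, 7 ε-transitions
  (q·q)* | q | (q | p)? → 17 states, 17 ε-transitions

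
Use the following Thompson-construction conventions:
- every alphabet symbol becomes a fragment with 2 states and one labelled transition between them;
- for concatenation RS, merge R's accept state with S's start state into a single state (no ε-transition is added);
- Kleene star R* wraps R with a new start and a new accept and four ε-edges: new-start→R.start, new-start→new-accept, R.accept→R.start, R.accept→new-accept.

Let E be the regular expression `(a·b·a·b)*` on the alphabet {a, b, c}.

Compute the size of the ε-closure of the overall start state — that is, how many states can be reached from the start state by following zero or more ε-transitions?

3

Work bottom-up. For each fragment F, track |ε-closure(F.start)| and whether F's accept lies in that closure (i.e. whether F accepts ε). A single-symbol fragment has closure size 1 and does not accept ε.
  a·b·a·b → |ε-closure| equals the left operand's closure size = 1 (its accept is not ε-reachable, so the closure stops there)
  (a·b·a·b)* → new start has ε-edges to the inner start and to the new accept, so |ε-closure| = 2 + 1 = 3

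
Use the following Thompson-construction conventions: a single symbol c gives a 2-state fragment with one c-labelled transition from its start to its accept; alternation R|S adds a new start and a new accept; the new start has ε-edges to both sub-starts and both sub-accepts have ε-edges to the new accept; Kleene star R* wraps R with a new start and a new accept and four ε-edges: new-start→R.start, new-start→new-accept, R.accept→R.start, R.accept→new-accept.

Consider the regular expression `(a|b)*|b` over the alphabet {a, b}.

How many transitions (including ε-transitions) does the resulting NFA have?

15

Per subexpression:
Each of the 3 symbol leaves contributes 1 transition (1 symbol, 0 ε).
  a|b = 6 transitions (2 symbol, 4 ε)
  (a|b)* = 10 transitions (2 symbol, 8 ε)
  (a|b)*|b = 15 transitions (3 symbol, 12 ε)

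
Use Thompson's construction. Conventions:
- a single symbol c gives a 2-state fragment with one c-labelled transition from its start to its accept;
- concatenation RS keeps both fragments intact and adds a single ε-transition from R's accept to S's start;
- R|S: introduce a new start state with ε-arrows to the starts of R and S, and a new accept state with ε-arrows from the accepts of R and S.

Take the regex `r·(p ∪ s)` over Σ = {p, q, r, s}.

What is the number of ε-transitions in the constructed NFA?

Recursing over subexpressions:
Each of the 3 symbol leaves contributes 0 ε-transitions.
  p ∪ s = 4 ε-transitions
  r·(p ∪ s) = 5 ε-transitions

5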